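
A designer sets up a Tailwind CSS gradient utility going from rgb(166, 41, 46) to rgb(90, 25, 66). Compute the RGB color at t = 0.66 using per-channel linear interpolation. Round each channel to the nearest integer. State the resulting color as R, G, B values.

(116, 30, 59)

R = 166 + 0.66 × (90 − 166) = 166 + 0.66 × -76 = 115.84 → 116
G = 41 + 0.66 × (25 − 41) = 41 + 0.66 × -16 = 30.44 → 30
B = 46 + 0.66 × (66 − 46) = 46 + 0.66 × 20 = 59.2 → 59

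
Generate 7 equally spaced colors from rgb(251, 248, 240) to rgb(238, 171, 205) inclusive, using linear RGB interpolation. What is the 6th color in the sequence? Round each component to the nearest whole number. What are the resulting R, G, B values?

(240, 184, 211)

With 7 swatches and endpoints inclusive, swatch 6 sits at t = (6 − 1)/(7 − 1) = 5/6 ≈ 0.8333.
R = 251 + 0.8333 × (238 − 251) = 240.167 → 240
G = 248 + 0.8333 × (171 − 248) = 183.836 → 184
B = 240 + 0.8333 × (205 − 240) = 210.834 → 211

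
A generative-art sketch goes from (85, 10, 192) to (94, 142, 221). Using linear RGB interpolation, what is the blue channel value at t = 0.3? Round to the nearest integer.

B = 192 + 0.3 × (221 − 192) = 200.7 → 201

201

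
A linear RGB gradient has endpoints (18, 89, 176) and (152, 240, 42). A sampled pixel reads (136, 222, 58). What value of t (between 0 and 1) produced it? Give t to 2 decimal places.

0.88

Invert the lerp on the G channel (largest span, 151): t = (222 − 89) / (240 − 89) = 133/151 = 0.88079.
Check on R: (136 − 18)/(152 − 18) = 0.8806 ✓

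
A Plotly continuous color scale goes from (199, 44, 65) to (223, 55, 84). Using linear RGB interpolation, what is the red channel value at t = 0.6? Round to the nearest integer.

213

R = 199 + 0.6 × (223 − 199) = 213.4 → 213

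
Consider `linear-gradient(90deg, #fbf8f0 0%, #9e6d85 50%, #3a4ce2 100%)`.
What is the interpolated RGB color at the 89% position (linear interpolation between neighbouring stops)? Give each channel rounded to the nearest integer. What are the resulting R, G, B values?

89% lies between the 50% and 100% stops, so the local fraction is t = (89 − 50)/(100 − 50) = 39/50 ≈ 0.78.
#9e6d85 → (158, 109, 133); #3a4ce2 → (58, 76, 226).
R = 158 + 0.78 × (58 − 158) = 80 → 80
G = 109 + 0.78 × (76 − 109) = 83.26 → 83
B = 133 + 0.78 × (226 − 133) = 205.54 → 206

(80, 83, 206)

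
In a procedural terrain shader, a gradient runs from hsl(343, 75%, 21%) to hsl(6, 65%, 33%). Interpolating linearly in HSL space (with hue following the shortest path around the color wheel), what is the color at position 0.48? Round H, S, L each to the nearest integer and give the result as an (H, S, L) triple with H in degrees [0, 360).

Hue: 6 − 343 = -337°, but |-337| > 180 so the shorter arc goes the other way: Δh = -337 + 360 = 23°.
H = 343 + 0.48 × (23) = 354.04 → 354°
S = 75 + 0.48 × (65 − 75) = 70.2 → 70%
L = 21 + 0.48 × (33 − 21) = 26.76 → 27%

(354, 70, 27)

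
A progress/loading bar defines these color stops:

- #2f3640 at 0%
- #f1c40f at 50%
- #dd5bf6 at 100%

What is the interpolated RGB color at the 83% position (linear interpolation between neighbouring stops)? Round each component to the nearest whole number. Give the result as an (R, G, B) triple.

83% lies between the 50% and 100% stops, so the local fraction is t = (83 − 50)/(100 − 50) = 33/50 ≈ 0.66.
#f1c40f → (241, 196, 15); #dd5bf6 → (221, 91, 246).
R = 241 + 0.66 × (221 − 241) = 227.8 → 228
G = 196 + 0.66 × (91 − 196) = 126.7 → 127
B = 15 + 0.66 × (246 − 15) = 167.46 → 167

(228, 127, 167)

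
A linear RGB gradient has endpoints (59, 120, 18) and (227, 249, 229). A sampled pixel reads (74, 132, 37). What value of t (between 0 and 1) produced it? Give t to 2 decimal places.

Invert the lerp on the B channel (largest span, 211): t = (37 − 18) / (229 − 18) = 19/211 = 0.090047.
Check on R: (74 − 59)/(227 − 59) = 0.08929 ✓

0.09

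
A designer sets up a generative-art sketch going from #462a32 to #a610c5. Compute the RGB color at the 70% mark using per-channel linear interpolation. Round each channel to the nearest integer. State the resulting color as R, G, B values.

(137, 24, 153)

#462a32 → (70, 42, 50); #a610c5 → (166, 16, 197).
70% corresponds to t = 0.7.
R = 70 + 0.7 × (166 − 70) = 70 + 0.7 × 96 = 137.2 → 137
G = 42 + 0.7 × (16 − 42) = 42 + 0.7 × -26 = 23.8 → 24
B = 50 + 0.7 × (197 − 50) = 50 + 0.7 × 147 = 152.9 → 153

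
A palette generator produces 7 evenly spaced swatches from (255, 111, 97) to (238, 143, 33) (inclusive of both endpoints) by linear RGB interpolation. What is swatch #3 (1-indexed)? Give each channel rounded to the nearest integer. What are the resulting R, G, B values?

With 7 swatches and endpoints inclusive, swatch 3 sits at t = (3 − 1)/(7 − 1) = 2/6 ≈ 0.3333.
R = 255 + 0.3333 × (238 − 255) = 249.334 → 249
G = 111 + 0.3333 × (143 − 111) = 121.666 → 122
B = 97 + 0.3333 × (33 − 97) = 75.669 → 76

(249, 122, 76)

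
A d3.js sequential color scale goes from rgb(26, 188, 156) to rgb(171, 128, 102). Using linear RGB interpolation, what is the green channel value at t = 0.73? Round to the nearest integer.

G = 188 + 0.73 × (128 − 188) = 144.2 → 144

144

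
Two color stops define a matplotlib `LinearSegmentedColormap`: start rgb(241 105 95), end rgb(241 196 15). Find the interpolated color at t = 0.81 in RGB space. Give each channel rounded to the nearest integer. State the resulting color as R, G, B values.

R = 241 + 0.81 × (241 − 241) = 241 + 0.81 × 0 = 241 → 241
G = 105 + 0.81 × (196 − 105) = 105 + 0.81 × 91 = 178.71 → 179
B = 95 + 0.81 × (15 − 95) = 95 + 0.81 × -80 = 30.2 → 30

(241, 179, 30)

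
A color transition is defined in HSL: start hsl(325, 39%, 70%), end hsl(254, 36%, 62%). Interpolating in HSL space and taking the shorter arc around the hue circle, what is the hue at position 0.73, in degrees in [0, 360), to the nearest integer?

273

Hue arc: Δh = 254 − 325 = -71° (|Δh| ≤ 180, already the shorter path).
H = 325 + 0.73 × (-71) = 273.17 → 273°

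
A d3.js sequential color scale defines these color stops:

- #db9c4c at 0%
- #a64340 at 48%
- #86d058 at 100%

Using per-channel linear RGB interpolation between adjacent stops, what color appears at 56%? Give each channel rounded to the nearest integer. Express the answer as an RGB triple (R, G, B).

(161, 89, 68)

56% lies between the 48% and 100% stops, so the local fraction is t = (56 − 48)/(100 − 48) = 8/52 ≈ 0.1538.
#a64340 → (166, 67, 64); #86d058 → (134, 208, 88).
R = 166 + 0.1538 × (134 − 166) = 161.078 → 161
G = 67 + 0.1538 × (208 − 67) = 88.686 → 89
B = 64 + 0.1538 × (88 − 64) = 67.691 → 68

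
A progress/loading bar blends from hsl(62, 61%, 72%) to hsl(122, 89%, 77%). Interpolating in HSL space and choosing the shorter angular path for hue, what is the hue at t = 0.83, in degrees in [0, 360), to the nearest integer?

Hue arc: Δh = 122 − 62 = 60° (|Δh| ≤ 180, already the shorter path).
H = 62 + 0.83 × (60) = 111.8 → 112°

112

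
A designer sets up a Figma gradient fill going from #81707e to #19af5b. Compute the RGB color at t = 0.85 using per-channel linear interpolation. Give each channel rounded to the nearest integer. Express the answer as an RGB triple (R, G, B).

#81707e → (129, 112, 126); #19af5b → (25, 175, 91).
R = 129 + 0.85 × (25 − 129) = 129 + 0.85 × -104 = 40.6 → 41
G = 112 + 0.85 × (175 − 112) = 112 + 0.85 × 63 = 165.55 → 166
B = 126 + 0.85 × (91 − 126) = 126 + 0.85 × -35 = 96.25 → 96

(41, 166, 96)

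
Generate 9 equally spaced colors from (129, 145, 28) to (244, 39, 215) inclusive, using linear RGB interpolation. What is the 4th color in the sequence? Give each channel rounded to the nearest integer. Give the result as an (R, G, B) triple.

With 9 swatches and endpoints inclusive, swatch 4 sits at t = (4 − 1)/(9 − 1) = 3/8 ≈ 0.375.
R = 129 + 0.375 × (244 − 129) = 172.125 → 172
G = 145 + 0.375 × (39 − 145) = 105.25 → 105
B = 28 + 0.375 × (215 − 28) = 98.125 → 98

(172, 105, 98)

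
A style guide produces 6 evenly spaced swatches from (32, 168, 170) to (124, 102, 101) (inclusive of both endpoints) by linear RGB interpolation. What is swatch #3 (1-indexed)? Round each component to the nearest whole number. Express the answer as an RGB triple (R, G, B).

With 6 swatches and endpoints inclusive, swatch 3 sits at t = (3 − 1)/(6 − 1) = 2/5 ≈ 0.4.
R = 32 + 0.4 × (124 − 32) = 68.8 → 69
G = 168 + 0.4 × (102 − 168) = 141.6 → 142
B = 170 + 0.4 × (101 − 170) = 142.4 → 142

(69, 142, 142)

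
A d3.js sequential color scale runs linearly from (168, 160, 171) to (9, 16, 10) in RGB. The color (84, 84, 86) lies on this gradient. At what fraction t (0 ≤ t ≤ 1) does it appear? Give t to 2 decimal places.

Invert the lerp on the B channel (largest span, 161): t = (86 − 171) / (10 − 171) = -85/-161 = 0.52795.
Check on R: (84 − 168)/(9 − 168) = 0.5283 ✓

0.53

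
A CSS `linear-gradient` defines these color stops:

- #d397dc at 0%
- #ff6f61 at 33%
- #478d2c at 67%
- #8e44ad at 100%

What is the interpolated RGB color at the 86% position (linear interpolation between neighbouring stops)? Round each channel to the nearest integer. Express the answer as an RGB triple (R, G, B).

(112, 99, 118)

86% lies between the 67% and 100% stops, so the local fraction is t = (86 − 67)/(100 − 67) = 19/33 ≈ 0.5758.
#478d2c → (71, 141, 44); #8e44ad → (142, 68, 173).
R = 71 + 0.5758 × (142 − 71) = 111.882 → 112
G = 141 + 0.5758 × (68 − 141) = 98.967 → 99
B = 44 + 0.5758 × (173 − 44) = 118.278 → 118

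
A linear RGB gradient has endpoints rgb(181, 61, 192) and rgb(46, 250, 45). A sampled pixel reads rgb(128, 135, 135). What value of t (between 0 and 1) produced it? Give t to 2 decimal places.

Invert the lerp on the G channel (largest span, 189): t = (135 − 61) / (250 − 61) = 74/189 = 0.39153.
Check on R: (128 − 181)/(46 − 181) = 0.3926 ✓

0.39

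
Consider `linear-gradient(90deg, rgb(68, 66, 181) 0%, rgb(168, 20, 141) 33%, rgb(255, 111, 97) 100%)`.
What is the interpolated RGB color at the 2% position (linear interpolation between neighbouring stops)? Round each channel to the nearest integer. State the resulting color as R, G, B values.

2% lies between the 0% and 33% stops, so the local fraction is t = (2 − 0)/(33 − 0) = 2/33 ≈ 0.0606.
R = 68 + 0.0606 × (168 − 68) = 74.06 → 74
G = 66 + 0.0606 × (20 − 66) = 63.212 → 63
B = 181 + 0.0606 × (141 − 181) = 178.576 → 179

(74, 63, 179)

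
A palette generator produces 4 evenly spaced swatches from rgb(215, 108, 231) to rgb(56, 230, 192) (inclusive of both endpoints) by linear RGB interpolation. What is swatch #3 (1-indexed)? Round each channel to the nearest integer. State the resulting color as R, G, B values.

(109, 189, 205)

With 4 swatches and endpoints inclusive, swatch 3 sits at t = (3 − 1)/(4 − 1) = 2/3 ≈ 0.6667.
R = 215 + 0.6667 × (56 − 215) = 108.995 → 109
G = 108 + 0.6667 × (230 − 108) = 189.337 → 189
B = 231 + 0.6667 × (192 − 231) = 204.999 → 205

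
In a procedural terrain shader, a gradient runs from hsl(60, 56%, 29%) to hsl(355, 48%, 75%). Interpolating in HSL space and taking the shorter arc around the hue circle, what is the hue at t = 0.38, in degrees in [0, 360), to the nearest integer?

35

Hue: 355 − 60 = 295°, but |295| > 180 so the shorter arc goes the other way: Δh = 295 − 360 = -65°.
H = 60 + 0.38 × (-65) = 35.3 → 35°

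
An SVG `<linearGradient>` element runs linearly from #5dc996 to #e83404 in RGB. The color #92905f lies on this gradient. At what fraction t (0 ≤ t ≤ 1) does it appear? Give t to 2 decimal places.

Invert the lerp on the G channel (largest span, 149): t = (144 − 201) / (52 − 201) = -57/-149 = 0.38255.
Check on R: (146 − 93)/(232 − 93) = 0.3813 ✓

0.38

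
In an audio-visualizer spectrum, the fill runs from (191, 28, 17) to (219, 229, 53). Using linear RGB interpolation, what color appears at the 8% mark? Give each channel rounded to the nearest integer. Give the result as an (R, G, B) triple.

8% corresponds to t = 0.08.
R = 191 + 0.08 × (219 − 191) = 191 + 0.08 × 28 = 193.24 → 193
G = 28 + 0.08 × (229 − 28) = 28 + 0.08 × 201 = 44.08 → 44
B = 17 + 0.08 × (53 − 17) = 17 + 0.08 × 36 = 19.88 → 20
So the blended color is (193, 44, 20), about #c12c14.

(193, 44, 20)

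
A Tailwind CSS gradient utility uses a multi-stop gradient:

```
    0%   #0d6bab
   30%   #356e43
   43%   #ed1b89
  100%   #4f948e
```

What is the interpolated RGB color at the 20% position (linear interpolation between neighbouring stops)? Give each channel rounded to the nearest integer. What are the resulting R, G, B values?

20% lies between the 0% and 30% stops, so the local fraction is t = (20 − 0)/(30 − 0) = 20/30 ≈ 0.6667.
#0d6bab → (13, 107, 171); #356e43 → (53, 110, 67).
R = 13 + 0.6667 × (53 − 13) = 39.668 → 40
G = 107 + 0.6667 × (110 − 107) = 109 → 109
B = 171 + 0.6667 × (67 − 171) = 101.663 → 102

(40, 109, 102)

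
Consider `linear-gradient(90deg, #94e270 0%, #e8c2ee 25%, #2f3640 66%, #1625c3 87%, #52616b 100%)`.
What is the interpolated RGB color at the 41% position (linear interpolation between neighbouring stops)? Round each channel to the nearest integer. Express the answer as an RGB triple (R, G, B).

(160, 139, 170)

41% lies between the 25% and 66% stops, so the local fraction is t = (41 − 25)/(66 − 25) = 16/41 ≈ 0.3902.
#e8c2ee → (232, 194, 238); #2f3640 → (47, 54, 64).
R = 232 + 0.3902 × (47 − 232) = 159.813 → 160
G = 194 + 0.3902 × (54 − 194) = 139.372 → 139
B = 238 + 0.3902 × (64 − 238) = 170.105 → 170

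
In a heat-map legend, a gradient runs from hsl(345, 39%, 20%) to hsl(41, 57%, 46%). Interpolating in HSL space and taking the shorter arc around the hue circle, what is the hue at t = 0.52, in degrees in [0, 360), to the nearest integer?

Hue: 41 − 345 = -304°, but |-304| > 180 so the shorter arc goes the other way: Δh = -304 + 360 = 56°.
H = 345 + 0.52 × (56) = 374.12 → 374 → 374 mod 360 = 14°

14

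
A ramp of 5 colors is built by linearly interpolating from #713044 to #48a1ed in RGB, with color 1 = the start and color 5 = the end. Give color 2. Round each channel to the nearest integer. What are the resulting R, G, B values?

With 5 swatches and endpoints inclusive, swatch 2 sits at t = (2 − 1)/(5 − 1) = 1/4 ≈ 0.25.
#713044 → (113, 48, 68); #48a1ed → (72, 161, 237).
R = 113 + 0.25 × (72 − 113) = 102.75 → 103
G = 48 + 0.25 × (161 − 48) = 76.25 → 76
B = 68 + 0.25 × (237 − 68) = 110.25 → 110

(103, 76, 110)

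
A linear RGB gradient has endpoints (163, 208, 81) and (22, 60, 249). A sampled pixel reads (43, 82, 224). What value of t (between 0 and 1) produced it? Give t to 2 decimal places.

0.85

Invert the lerp on the B channel (largest span, 168): t = (224 − 81) / (249 − 81) = 143/168 = 0.85119.
Check on R: (43 − 163)/(22 − 163) = 0.8511 ✓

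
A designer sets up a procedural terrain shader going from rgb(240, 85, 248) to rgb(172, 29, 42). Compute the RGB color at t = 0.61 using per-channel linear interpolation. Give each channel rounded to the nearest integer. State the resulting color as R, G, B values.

(199, 51, 122)

R = 240 + 0.61 × (172 − 240) = 240 + 0.61 × -68 = 198.52 → 199
G = 85 + 0.61 × (29 − 85) = 85 + 0.61 × -56 = 50.84 → 51
B = 248 + 0.61 × (42 − 248) = 248 + 0.61 × -206 = 122.34 → 122
So the blended color is (199, 51, 122), about #c7337a.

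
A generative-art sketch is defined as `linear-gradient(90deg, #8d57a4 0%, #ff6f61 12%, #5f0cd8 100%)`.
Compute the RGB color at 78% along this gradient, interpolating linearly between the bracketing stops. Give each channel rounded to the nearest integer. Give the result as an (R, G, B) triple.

(135, 37, 186)

78% lies between the 12% and 100% stops, so the local fraction is t = (78 − 12)/(100 − 12) = 66/88 ≈ 0.75.
#ff6f61 → (255, 111, 97); #5f0cd8 → (95, 12, 216).
R = 255 + 0.75 × (95 − 255) = 135 → 135
G = 111 + 0.75 × (12 − 111) = 36.75 → 37
B = 97 + 0.75 × (216 − 97) = 186.25 → 186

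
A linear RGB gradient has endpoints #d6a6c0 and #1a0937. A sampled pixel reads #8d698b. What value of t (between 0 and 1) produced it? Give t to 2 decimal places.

0.39

Invert the lerp on the R channel (largest span, 188): t = (141 − 214) / (26 − 214) = -73/-188 = 0.3883.
Check on G: (105 − 166)/(9 − 166) = 0.3885 ✓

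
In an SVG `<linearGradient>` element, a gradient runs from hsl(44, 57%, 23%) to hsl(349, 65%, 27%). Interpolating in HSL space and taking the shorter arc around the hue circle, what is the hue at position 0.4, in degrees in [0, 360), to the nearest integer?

Hue: 349 − 44 = 305°, but |305| > 180 so the shorter arc goes the other way: Δh = 305 − 360 = -55°.
H = 44 + 0.4 × (-55) = 22 → 22°

22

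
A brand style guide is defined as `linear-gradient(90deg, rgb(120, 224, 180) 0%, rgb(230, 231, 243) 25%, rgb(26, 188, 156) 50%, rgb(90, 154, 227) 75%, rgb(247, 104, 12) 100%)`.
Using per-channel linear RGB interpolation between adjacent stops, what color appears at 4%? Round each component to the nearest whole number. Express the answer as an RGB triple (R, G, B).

4% lies between the 0% and 25% stops, so the local fraction is t = (4 − 0)/(25 − 0) = 4/25 ≈ 0.16.
R = 120 + 0.16 × (230 − 120) = 137.6 → 138
G = 224 + 0.16 × (231 − 224) = 225.12 → 225
B = 180 + 0.16 × (243 − 180) = 190.08 → 190

(138, 225, 190)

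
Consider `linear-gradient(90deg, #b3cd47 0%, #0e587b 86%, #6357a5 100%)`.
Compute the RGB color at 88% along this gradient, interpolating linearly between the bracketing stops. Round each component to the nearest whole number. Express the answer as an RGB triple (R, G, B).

88% lies between the 86% and 100% stops, so the local fraction is t = (88 − 86)/(100 − 86) = 2/14 ≈ 0.1429.
#0e587b → (14, 88, 123); #6357a5 → (99, 87, 165).
R = 14 + 0.1429 × (99 − 14) = 26.146 → 26
G = 88 + 0.1429 × (87 − 88) = 87.857 → 88
B = 123 + 0.1429 × (165 − 123) = 129.002 → 129

(26, 88, 129)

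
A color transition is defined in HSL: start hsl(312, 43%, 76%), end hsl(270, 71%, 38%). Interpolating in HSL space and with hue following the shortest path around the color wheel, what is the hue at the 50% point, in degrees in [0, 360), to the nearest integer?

291

Hue arc: Δh = 270 − 312 = -42° (|Δh| ≤ 180, already the shorter path).
H = 312 + 0.5 × (-42) = 291 → 291°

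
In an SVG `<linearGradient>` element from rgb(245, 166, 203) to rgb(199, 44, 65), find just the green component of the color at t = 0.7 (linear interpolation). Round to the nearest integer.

G = 166 + 0.7 × (44 − 166) = 80.6 → 81

81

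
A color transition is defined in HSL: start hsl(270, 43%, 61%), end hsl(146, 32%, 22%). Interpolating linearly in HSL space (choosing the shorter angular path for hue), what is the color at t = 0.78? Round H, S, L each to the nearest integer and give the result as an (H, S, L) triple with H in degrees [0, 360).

Hue arc: Δh = 146 − 270 = -124° (|Δh| ≤ 180, already the shorter path).
H = 270 + 0.78 × (-124) = 173.28 → 173°
S = 43 + 0.78 × (32 − 43) = 34.42 → 34%
L = 61 + 0.78 × (22 − 61) = 30.58 → 31%

(173, 34, 31)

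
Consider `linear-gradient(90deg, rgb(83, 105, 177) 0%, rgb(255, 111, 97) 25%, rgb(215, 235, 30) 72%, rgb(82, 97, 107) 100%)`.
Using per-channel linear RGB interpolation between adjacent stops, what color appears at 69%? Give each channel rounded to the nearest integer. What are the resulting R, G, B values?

(218, 227, 34)

69% lies between the 25% and 72% stops, so the local fraction is t = (69 − 25)/(72 − 25) = 44/47 ≈ 0.9362.
R = 255 + 0.9362 × (215 − 255) = 217.552 → 218
G = 111 + 0.9362 × (235 − 111) = 227.089 → 227
B = 97 + 0.9362 × (30 − 97) = 34.275 → 34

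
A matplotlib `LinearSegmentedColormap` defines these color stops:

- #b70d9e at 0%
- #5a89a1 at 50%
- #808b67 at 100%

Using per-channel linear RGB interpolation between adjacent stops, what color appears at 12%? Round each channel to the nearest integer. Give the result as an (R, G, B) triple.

(161, 43, 159)

12% lies between the 0% and 50% stops, so the local fraction is t = (12 − 0)/(50 − 0) = 12/50 ≈ 0.24.
#b70d9e → (183, 13, 158); #5a89a1 → (90, 137, 161).
R = 183 + 0.24 × (90 − 183) = 160.68 → 161
G = 13 + 0.24 × (137 − 13) = 42.76 → 43
B = 158 + 0.24 × (161 − 158) = 158.72 → 159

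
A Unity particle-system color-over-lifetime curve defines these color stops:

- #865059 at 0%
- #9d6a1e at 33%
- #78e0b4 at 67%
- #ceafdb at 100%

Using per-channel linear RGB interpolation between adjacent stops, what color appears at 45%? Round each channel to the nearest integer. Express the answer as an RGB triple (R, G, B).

(144, 148, 83)

45% lies between the 33% and 67% stops, so the local fraction is t = (45 − 33)/(67 − 33) = 12/34 ≈ 0.3529.
#9d6a1e → (157, 106, 30); #78e0b4 → (120, 224, 180).
R = 157 + 0.3529 × (120 − 157) = 143.943 → 144
G = 106 + 0.3529 × (224 − 106) = 147.642 → 148
B = 30 + 0.3529 × (180 − 30) = 82.935 → 83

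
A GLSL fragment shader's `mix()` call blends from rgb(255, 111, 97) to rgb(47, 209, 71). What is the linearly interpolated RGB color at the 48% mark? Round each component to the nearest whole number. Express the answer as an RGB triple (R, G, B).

48% corresponds to t = 0.48.
R = 255 + 0.48 × (47 − 255) = 255 + 0.48 × -208 = 155.16 → 155
G = 111 + 0.48 × (209 − 111) = 111 + 0.48 × 98 = 158.04 → 158
B = 97 + 0.48 × (71 − 97) = 97 + 0.48 × -26 = 84.52 → 85
So the blended color is (155, 158, 85), about #9b9e55.

(155, 158, 85)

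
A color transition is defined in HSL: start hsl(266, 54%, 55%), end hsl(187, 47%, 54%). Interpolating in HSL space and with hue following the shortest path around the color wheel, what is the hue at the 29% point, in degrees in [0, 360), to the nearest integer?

243

Hue arc: Δh = 187 − 266 = -79° (|Δh| ≤ 180, already the shorter path).
H = 266 + 0.29 × (-79) = 243.09 → 243°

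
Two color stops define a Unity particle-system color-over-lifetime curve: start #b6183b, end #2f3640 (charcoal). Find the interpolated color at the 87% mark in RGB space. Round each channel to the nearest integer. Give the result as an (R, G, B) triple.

#b6183b → (182, 24, 59); #2f3640 → (47, 54, 64).
87% corresponds to t = 0.87.
R = 182 + 0.87 × (47 − 182) = 182 + 0.87 × -135 = 64.55 → 65
G = 24 + 0.87 × (54 − 24) = 24 + 0.87 × 30 = 50.1 → 50
B = 59 + 0.87 × (64 − 59) = 59 + 0.87 × 5 = 63.35 → 63
So the blended color is (65, 50, 63), about #41323f.

(65, 50, 63)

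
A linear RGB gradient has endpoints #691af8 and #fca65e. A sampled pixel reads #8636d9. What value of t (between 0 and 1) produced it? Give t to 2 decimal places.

Invert the lerp on the B channel (largest span, 154): t = (217 − 248) / (94 − 248) = -31/-154 = 0.2013.
Check on R: (134 − 105)/(252 − 105) = 0.1973 ✓

0.20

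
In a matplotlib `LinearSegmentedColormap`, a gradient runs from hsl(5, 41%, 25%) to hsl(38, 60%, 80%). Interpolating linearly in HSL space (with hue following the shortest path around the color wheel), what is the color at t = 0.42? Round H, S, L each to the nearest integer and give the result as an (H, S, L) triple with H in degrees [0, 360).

Hue arc: Δh = 38 − 5 = 33° (|Δh| ≤ 180, already the shorter path).
H = 5 + 0.42 × (33) = 18.86 → 19°
S = 41 + 0.42 × (60 − 41) = 48.98 → 49%
L = 25 + 0.42 × (80 − 25) = 48.1 → 48%

(19, 49, 48)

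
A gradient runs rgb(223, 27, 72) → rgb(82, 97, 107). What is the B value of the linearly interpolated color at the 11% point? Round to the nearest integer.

B = 72 + 0.11 × (107 − 72) = 75.85 → 76

76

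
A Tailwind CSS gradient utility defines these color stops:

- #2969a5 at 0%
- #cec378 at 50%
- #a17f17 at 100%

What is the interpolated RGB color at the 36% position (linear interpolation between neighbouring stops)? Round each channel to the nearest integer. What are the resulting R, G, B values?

(160, 170, 133)

36% lies between the 0% and 50% stops, so the local fraction is t = (36 − 0)/(50 − 0) = 36/50 ≈ 0.72.
#2969a5 → (41, 105, 165); #cec378 → (206, 195, 120).
R = 41 + 0.72 × (206 − 41) = 159.8 → 160
G = 105 + 0.72 × (195 − 105) = 169.8 → 170
B = 165 + 0.72 × (120 − 165) = 132.6 → 133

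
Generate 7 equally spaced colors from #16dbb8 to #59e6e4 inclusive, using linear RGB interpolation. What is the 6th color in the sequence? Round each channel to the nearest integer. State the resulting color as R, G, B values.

(78, 228, 221)

With 7 swatches and endpoints inclusive, swatch 6 sits at t = (6 − 1)/(7 − 1) = 5/6 ≈ 0.8333.
#16dbb8 → (22, 219, 184); #59e6e4 → (89, 230, 228).
R = 22 + 0.8333 × (89 − 22) = 77.831 → 78
G = 219 + 0.8333 × (230 − 219) = 228.166 → 228
B = 184 + 0.8333 × (228 − 184) = 220.665 → 221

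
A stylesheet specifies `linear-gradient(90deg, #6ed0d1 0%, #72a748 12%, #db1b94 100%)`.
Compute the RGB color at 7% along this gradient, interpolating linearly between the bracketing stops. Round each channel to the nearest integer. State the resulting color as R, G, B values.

(112, 184, 129)

7% lies between the 0% and 12% stops, so the local fraction is t = (7 − 0)/(12 − 0) = 7/12 ≈ 0.5833.
#6ed0d1 → (110, 208, 209); #72a748 → (114, 167, 72).
R = 110 + 0.5833 × (114 − 110) = 112.333 → 112
G = 208 + 0.5833 × (167 − 208) = 184.085 → 184
B = 209 + 0.5833 × (72 − 209) = 129.088 → 129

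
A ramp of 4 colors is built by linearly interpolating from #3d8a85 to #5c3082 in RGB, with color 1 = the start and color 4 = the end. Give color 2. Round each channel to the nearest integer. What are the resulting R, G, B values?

With 4 swatches and endpoints inclusive, swatch 2 sits at t = (2 − 1)/(4 − 1) = 1/3 ≈ 0.3333.
#3d8a85 → (61, 138, 133); #5c3082 → (92, 48, 130).
R = 61 + 0.3333 × (92 − 61) = 71.332 → 71
G = 138 + 0.3333 × (48 − 138) = 108.003 → 108
B = 133 + 0.3333 × (130 − 133) = 132 → 132

(71, 108, 132)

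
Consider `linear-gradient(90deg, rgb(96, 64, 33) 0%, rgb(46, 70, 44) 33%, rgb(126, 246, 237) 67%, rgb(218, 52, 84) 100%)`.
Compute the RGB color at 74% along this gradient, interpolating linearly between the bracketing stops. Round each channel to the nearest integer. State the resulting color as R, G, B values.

74% lies between the 67% and 100% stops, so the local fraction is t = (74 − 67)/(100 − 67) = 7/33 ≈ 0.2121.
R = 126 + 0.2121 × (218 − 126) = 145.513 → 146
G = 246 + 0.2121 × (52 − 246) = 204.853 → 205
B = 237 + 0.2121 × (84 − 237) = 204.549 → 205

(146, 205, 205)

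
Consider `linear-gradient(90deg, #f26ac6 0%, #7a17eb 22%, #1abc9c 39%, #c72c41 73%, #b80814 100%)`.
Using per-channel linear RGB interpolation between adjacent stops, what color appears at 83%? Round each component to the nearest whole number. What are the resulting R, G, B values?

83% lies between the 73% and 100% stops, so the local fraction is t = (83 − 73)/(100 − 73) = 10/27 ≈ 0.3704.
#c72c41 → (199, 44, 65); #b80814 → (184, 8, 20).
R = 199 + 0.3704 × (184 − 199) = 193.444 → 193
G = 44 + 0.3704 × (8 − 44) = 30.666 → 31
B = 65 + 0.3704 × (20 − 65) = 48.332 → 48

(193, 31, 48)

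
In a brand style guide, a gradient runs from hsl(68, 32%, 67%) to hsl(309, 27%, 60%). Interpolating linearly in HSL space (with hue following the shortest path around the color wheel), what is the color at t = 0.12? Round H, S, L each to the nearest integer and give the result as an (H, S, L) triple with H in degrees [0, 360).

(54, 31, 66)

Hue: 309 − 68 = 241°, but |241| > 180 so the shorter arc goes the other way: Δh = 241 − 360 = -119°.
H = 68 + 0.12 × (-119) = 53.72 → 54°
S = 32 + 0.12 × (27 − 32) = 31.4 → 31%
L = 67 + 0.12 × (60 − 67) = 66.16 → 66%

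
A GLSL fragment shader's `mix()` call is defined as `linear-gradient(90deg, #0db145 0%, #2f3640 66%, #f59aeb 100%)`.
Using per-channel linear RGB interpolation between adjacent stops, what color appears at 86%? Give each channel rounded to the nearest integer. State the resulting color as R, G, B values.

(163, 113, 165)

86% lies between the 66% and 100% stops, so the local fraction is t = (86 − 66)/(100 − 66) = 20/34 ≈ 0.5882.
#2f3640 → (47, 54, 64); #f59aeb → (245, 154, 235).
R = 47 + 0.5882 × (245 − 47) = 163.464 → 163
G = 54 + 0.5882 × (154 − 54) = 112.82 → 113
B = 64 + 0.5882 × (235 − 64) = 164.582 → 165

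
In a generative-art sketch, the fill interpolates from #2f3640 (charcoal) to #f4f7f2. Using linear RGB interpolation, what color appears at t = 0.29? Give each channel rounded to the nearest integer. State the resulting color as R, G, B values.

(104, 110, 116)

#2f3640 → (47, 54, 64); #f4f7f2 → (244, 247, 242).
R = 47 + 0.29 × (244 − 47) = 47 + 0.29 × 197 = 104.13 → 104
G = 54 + 0.29 × (247 − 54) = 54 + 0.29 × 193 = 109.97 → 110
B = 64 + 0.29 × (242 − 64) = 64 + 0.29 × 178 = 115.62 → 116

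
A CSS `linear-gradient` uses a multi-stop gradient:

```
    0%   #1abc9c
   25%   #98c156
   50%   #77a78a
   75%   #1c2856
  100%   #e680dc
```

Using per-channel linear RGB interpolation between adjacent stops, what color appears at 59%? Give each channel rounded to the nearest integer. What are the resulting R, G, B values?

(86, 121, 119)

59% lies between the 50% and 75% stops, so the local fraction is t = (59 − 50)/(75 − 50) = 9/25 ≈ 0.36.
#77a78a → (119, 167, 138); #1c2856 → (28, 40, 86).
R = 119 + 0.36 × (28 − 119) = 86.24 → 86
G = 167 + 0.36 × (40 − 167) = 121.28 → 121
B = 138 + 0.36 × (86 − 138) = 119.28 → 119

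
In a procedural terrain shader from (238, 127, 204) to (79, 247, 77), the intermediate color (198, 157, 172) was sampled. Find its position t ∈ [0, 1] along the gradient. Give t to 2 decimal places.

Invert the lerp on the R channel (largest span, 159): t = (198 − 238) / (79 − 238) = -40/-159 = 0.25157.
Check on G: (157 − 127)/(247 − 127) = 0.25 ✓

0.25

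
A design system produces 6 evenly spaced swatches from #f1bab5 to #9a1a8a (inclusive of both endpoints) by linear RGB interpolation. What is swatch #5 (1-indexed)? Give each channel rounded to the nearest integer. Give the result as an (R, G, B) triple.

(171, 58, 147)

With 6 swatches and endpoints inclusive, swatch 5 sits at t = (5 − 1)/(6 − 1) = 4/5 ≈ 0.8.
#f1bab5 → (241, 186, 181); #9a1a8a → (154, 26, 138).
R = 241 + 0.8 × (154 − 241) = 171.4 → 171
G = 186 + 0.8 × (26 − 186) = 58 → 58
B = 181 + 0.8 × (138 − 181) = 146.6 → 147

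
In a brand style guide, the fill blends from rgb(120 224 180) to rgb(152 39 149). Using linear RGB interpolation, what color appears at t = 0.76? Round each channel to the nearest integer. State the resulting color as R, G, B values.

R = 120 + 0.76 × (152 − 120) = 120 + 0.76 × 32 = 144.32 → 144
G = 224 + 0.76 × (39 − 224) = 224 + 0.76 × -185 = 83.4 → 83
B = 180 + 0.76 × (149 − 180) = 180 + 0.76 × -31 = 156.44 → 156

(144, 83, 156)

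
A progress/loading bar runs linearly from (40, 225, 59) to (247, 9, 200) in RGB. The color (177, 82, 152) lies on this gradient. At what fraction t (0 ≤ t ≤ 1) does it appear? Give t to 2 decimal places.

Invert the lerp on the G channel (largest span, 216): t = (82 − 225) / (9 − 225) = -143/-216 = 0.66204.
Check on R: (177 − 40)/(247 − 40) = 0.6618 ✓

0.66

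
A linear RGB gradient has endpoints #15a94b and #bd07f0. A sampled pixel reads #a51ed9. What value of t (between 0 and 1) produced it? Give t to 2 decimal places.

0.86

Invert the lerp on the R channel (largest span, 168): t = (165 − 21) / (189 − 21) = 144/168 = 0.85714.
Check on G: (30 − 169)/(7 − 169) = 0.858 ✓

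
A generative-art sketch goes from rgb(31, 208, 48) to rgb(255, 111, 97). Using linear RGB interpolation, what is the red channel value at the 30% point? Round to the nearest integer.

98

R = 31 + 0.3 × (255 − 31) = 98.2 → 98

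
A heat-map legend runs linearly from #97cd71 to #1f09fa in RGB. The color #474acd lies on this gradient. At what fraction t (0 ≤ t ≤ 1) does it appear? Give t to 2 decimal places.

Invert the lerp on the G channel (largest span, 196): t = (74 − 205) / (9 − 205) = -131/-196 = 0.66837.
Check on R: (71 − 151)/(31 − 151) = 0.6667 ✓

0.67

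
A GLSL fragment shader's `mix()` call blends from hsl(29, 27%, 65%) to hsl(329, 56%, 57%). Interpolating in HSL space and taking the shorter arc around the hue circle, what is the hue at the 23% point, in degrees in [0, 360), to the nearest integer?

15

Hue: 329 − 29 = 300°, but |300| > 180 so the shorter arc goes the other way: Δh = 300 − 360 = -60°.
H = 29 + 0.23 × (-60) = 15.2 → 15°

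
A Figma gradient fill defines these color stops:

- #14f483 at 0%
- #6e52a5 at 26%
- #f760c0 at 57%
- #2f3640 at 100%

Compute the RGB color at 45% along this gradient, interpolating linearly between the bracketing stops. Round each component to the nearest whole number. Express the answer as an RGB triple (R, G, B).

(194, 91, 182)

45% lies between the 26% and 57% stops, so the local fraction is t = (45 − 26)/(57 − 26) = 19/31 ≈ 0.6129.
#6e52a5 → (110, 82, 165); #f760c0 → (247, 96, 192).
R = 110 + 0.6129 × (247 − 110) = 193.967 → 194
G = 82 + 0.6129 × (96 − 82) = 90.581 → 91
B = 165 + 0.6129 × (192 − 165) = 181.548 → 182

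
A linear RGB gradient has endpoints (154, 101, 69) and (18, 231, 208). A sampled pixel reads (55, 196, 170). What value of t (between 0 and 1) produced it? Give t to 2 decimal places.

Invert the lerp on the B channel (largest span, 139): t = (170 − 69) / (208 − 69) = 101/139 = 0.72662.
Check on R: (55 − 154)/(18 − 154) = 0.7279 ✓

0.73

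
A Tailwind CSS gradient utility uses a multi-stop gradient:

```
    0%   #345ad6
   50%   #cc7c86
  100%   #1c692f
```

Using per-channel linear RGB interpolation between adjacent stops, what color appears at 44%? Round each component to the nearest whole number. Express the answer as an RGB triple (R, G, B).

(186, 120, 144)

44% lies between the 0% and 50% stops, so the local fraction is t = (44 − 0)/(50 − 0) = 44/50 ≈ 0.88.
#345ad6 → (52, 90, 214); #cc7c86 → (204, 124, 134).
R = 52 + 0.88 × (204 − 52) = 185.76 → 186
G = 90 + 0.88 × (124 − 90) = 119.92 → 120
B = 214 + 0.88 × (134 − 214) = 143.6 → 144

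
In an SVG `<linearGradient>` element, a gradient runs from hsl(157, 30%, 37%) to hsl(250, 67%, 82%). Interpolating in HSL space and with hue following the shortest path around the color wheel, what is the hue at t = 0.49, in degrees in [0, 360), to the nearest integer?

Hue arc: Δh = 250 − 157 = 93° (|Δh| ≤ 180, already the shorter path).
H = 157 + 0.49 × (93) = 202.57 → 203°

203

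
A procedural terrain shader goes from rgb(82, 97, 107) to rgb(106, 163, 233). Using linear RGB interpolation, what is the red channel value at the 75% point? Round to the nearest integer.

100

R = 82 + 0.75 × (106 − 82) = 100 → 100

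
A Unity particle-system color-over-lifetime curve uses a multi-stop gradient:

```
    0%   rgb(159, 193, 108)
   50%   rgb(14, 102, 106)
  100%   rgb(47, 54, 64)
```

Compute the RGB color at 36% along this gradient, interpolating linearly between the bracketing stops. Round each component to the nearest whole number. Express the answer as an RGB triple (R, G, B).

36% lies between the 0% and 50% stops, so the local fraction is t = (36 − 0)/(50 − 0) = 36/50 ≈ 0.72.
R = 159 + 0.72 × (14 − 159) = 54.6 → 55
G = 193 + 0.72 × (102 − 193) = 127.48 → 127
B = 108 + 0.72 × (106 − 108) = 106.56 → 107

(55, 127, 107)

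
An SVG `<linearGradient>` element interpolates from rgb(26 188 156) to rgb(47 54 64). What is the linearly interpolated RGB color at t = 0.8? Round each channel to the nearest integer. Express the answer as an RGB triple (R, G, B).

R = 26 + 0.8 × (47 − 26) = 26 + 0.8 × 21 = 42.8 → 43
G = 188 + 0.8 × (54 − 188) = 188 + 0.8 × -134 = 80.8 → 81
B = 156 + 0.8 × (64 − 156) = 156 + 0.8 × -92 = 82.4 → 82

(43, 81, 82)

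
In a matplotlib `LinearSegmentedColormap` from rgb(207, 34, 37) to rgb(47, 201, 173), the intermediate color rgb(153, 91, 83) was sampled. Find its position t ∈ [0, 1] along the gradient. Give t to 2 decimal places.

0.34

Invert the lerp on the G channel (largest span, 167): t = (91 − 34) / (201 − 34) = 57/167 = 0.34132.
Check on R: (153 − 207)/(47 − 207) = 0.3375 ✓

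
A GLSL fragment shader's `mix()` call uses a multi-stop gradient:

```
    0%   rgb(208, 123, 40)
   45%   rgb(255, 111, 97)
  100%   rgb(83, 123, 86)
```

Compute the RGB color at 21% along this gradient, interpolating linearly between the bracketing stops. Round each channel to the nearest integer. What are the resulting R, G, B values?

21% lies between the 0% and 45% stops, so the local fraction is t = (21 − 0)/(45 − 0) = 21/45 ≈ 0.4667.
R = 208 + 0.4667 × (255 − 208) = 229.935 → 230
G = 123 + 0.4667 × (111 − 123) = 117.4 → 117
B = 40 + 0.4667 × (97 − 40) = 66.602 → 67

(230, 117, 67)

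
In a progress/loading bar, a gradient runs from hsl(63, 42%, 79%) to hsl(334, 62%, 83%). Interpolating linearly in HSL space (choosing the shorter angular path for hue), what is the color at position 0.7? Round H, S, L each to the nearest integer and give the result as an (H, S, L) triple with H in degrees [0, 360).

Hue: 334 − 63 = 271°, but |271| > 180 so the shorter arc goes the other way: Δh = 271 − 360 = -89°.
H = 63 + 0.7 × (-89) = 0.7 → 1°
S = 42 + 0.7 × (62 − 42) = 56 → 56%
L = 79 + 0.7 × (83 − 79) = 81.8 → 82%

(1, 56, 82)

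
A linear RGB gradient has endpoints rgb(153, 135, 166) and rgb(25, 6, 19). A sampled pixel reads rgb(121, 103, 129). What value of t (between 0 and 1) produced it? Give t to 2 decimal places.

Invert the lerp on the B channel (largest span, 147): t = (129 − 166) / (19 − 166) = -37/-147 = 0.2517.
Check on R: (121 − 153)/(25 − 153) = 0.25 ✓

0.25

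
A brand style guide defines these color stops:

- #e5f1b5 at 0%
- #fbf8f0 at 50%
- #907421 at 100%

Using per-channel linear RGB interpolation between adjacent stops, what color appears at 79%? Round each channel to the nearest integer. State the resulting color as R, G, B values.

79% lies between the 50% and 100% stops, so the local fraction is t = (79 − 50)/(100 − 50) = 29/50 ≈ 0.58.
#fbf8f0 → (251, 248, 240); #907421 → (144, 116, 33).
R = 251 + 0.58 × (144 − 251) = 188.94 → 189
G = 248 + 0.58 × (116 − 248) = 171.44 → 171
B = 240 + 0.58 × (33 − 240) = 119.94 → 120

(189, 171, 120)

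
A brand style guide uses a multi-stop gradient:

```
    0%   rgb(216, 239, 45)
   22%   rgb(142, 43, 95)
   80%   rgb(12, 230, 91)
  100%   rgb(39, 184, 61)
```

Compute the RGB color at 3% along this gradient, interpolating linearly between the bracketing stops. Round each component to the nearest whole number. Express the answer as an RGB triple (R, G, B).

(206, 212, 52)

3% lies between the 0% and 22% stops, so the local fraction is t = (3 − 0)/(22 − 0) = 3/22 ≈ 0.1364.
R = 216 + 0.1364 × (142 − 216) = 205.906 → 206
G = 239 + 0.1364 × (43 − 239) = 212.266 → 212
B = 45 + 0.1364 × (95 − 45) = 51.82 → 52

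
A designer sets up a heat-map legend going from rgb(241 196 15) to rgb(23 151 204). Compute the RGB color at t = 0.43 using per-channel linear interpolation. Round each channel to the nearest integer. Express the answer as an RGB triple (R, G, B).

(147, 177, 96)

R = 241 + 0.43 × (23 − 241) = 241 + 0.43 × -218 = 147.26 → 147
G = 196 + 0.43 × (151 − 196) = 196 + 0.43 × -45 = 176.65 → 177
B = 15 + 0.43 × (204 − 15) = 15 + 0.43 × 189 = 96.27 → 96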